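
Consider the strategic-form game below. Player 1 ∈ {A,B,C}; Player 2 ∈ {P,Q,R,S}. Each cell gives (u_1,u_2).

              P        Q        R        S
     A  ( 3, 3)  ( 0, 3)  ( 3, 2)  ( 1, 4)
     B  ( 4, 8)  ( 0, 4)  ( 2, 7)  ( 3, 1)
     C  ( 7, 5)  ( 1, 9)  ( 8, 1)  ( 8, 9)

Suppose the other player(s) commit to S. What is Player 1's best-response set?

P1 best: {C}

u_1(A vs S) = 1
u_1(B vs S) = 3
u_1(C vs S) = 8
max payoff 8 at {C}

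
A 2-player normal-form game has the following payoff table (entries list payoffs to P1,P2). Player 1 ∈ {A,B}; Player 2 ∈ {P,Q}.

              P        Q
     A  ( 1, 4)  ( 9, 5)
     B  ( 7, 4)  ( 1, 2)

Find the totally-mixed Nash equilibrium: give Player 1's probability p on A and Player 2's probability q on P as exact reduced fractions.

p=2/3, q=4/7

P1 indiff ⇒ q·1+(1-q)·9 = q·7+(1-q)·1 ⇒ q(-6) = (1-q)(-8) ⇒ q = 4/7
P2 indiff ⇒ p·4+(1-p)·4 = p·5+(1-p)·2 ⇒ p(-1) = (1-p)(-2) ⇒ p = 2/3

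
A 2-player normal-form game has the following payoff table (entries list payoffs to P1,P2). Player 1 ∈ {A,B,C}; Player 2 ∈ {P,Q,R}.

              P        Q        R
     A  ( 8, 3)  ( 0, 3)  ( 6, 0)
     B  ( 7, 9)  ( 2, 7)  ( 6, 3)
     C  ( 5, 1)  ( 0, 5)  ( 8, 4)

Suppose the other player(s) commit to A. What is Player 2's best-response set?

u_2(P vs A) = 3
u_2(Q vs A) = 3
u_2(R vs A) = 0
max payoff 3 at {P,Q}

argmax u_2 = {P,Q}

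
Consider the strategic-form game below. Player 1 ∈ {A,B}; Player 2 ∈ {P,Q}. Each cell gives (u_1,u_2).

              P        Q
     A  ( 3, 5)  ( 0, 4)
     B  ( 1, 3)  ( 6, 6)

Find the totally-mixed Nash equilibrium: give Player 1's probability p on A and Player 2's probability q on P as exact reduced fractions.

P1 indiff ⇒ q·3+(1-q)·0 = q·1+(1-q)·6 ⇒ q(2) = (1-q)(6) ⇒ q = 3/4
P2 indiff ⇒ p·5+(1-p)·3 = p·4+(1-p)·6 ⇒ p(1) = (1-p)(3) ⇒ p = 3/4

(p,q) = (3/4, 3/4)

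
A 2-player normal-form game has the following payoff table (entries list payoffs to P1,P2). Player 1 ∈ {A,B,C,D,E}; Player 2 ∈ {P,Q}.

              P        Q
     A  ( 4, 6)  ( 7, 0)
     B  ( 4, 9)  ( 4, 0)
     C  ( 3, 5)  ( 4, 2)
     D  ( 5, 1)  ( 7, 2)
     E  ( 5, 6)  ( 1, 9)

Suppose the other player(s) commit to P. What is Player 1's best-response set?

u_1(A vs P) = 4
u_1(B vs P) = 4
u_1(C vs P) = 3
u_1(D vs P) = 5
u_1(E vs P) = 5
max payoff 5 at {D,E}

argmax u_1 = {D,E}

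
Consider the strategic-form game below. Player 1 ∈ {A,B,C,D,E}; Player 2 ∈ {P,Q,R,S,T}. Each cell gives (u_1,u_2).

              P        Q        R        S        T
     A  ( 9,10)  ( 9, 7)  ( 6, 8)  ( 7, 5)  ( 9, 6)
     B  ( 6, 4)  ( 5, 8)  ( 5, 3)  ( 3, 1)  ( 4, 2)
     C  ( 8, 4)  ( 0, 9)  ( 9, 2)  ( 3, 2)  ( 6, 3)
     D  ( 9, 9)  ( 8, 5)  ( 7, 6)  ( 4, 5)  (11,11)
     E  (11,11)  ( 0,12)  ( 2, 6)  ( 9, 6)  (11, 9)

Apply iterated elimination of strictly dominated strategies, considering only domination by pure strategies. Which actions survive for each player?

IESDS → P1:{A,D,E} P2:{P,Q,T}

P1 drop B (A beats it: P:9>6 Q:9>5 R:6>5 S:7>3 T:9>4)
P2 drop R (P beats it: A:10>8 C:4>2 D:9>6 E:11>6)
P1 drop C (A beats it: P:9>8 Q:9>0 S:7>3 T:9>6)
P2 drop S (P beats it: A:10>5 D:9>5 E:11>6)
P1→{A,D,E} P2→{P,Q,T}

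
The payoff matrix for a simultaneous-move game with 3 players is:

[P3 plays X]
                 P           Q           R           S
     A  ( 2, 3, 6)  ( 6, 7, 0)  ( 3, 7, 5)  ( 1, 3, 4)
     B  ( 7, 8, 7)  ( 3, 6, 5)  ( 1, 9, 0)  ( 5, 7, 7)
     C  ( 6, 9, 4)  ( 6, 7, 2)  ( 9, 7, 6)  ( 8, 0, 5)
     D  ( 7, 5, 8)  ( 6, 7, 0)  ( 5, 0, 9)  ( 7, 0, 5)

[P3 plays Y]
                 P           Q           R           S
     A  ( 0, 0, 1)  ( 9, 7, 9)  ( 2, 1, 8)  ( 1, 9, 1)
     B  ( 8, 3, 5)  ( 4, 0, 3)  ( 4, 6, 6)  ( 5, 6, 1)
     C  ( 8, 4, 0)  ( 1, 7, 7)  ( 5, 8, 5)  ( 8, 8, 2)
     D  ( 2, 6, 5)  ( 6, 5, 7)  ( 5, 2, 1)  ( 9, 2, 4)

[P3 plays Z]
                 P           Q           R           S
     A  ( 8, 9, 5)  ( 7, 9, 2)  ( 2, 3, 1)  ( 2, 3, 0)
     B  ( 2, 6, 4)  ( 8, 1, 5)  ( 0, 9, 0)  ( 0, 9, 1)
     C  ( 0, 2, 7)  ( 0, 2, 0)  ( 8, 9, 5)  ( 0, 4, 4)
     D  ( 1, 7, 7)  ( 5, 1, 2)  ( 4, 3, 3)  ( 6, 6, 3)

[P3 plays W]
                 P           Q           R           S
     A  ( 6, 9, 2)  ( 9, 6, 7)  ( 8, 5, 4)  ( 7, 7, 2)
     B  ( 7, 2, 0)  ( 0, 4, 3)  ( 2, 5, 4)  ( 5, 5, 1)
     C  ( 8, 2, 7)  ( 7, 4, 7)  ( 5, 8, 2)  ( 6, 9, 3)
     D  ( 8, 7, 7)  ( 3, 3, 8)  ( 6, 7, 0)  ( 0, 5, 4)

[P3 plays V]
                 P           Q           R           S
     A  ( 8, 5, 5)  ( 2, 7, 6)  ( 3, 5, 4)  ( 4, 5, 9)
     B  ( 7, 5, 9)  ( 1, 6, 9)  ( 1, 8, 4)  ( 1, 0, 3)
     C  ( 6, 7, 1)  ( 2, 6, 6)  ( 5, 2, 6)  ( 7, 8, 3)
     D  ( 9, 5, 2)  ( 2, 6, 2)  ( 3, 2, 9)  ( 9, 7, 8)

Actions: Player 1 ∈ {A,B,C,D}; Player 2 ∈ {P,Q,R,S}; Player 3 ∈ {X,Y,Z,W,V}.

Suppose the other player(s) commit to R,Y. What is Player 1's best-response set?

P1 best: {C,D}

u_1(A vs R,Y) = 2
u_1(B vs R,Y) = 4
u_1(C vs R,Y) = 5
u_1(D vs R,Y) = 5
max payoff 5 at {C,D}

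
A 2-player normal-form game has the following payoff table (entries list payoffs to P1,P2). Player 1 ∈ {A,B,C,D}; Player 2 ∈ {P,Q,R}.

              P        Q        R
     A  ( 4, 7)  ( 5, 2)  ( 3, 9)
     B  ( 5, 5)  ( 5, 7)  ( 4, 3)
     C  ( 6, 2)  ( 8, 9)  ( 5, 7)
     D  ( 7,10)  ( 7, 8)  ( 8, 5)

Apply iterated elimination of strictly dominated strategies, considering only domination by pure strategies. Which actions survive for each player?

Survivors P1:{C,D} P2:{P,Q}

P1 drop A (C beats it: P:6>4 Q:8>5 R:5>3)
P1 drop B (C beats it: P:6>5 Q:8>5 R:5>4)
P2 drop R (Q beats it: C:9>7 D:8>5)
P1→{C,D} P2→{P,Q}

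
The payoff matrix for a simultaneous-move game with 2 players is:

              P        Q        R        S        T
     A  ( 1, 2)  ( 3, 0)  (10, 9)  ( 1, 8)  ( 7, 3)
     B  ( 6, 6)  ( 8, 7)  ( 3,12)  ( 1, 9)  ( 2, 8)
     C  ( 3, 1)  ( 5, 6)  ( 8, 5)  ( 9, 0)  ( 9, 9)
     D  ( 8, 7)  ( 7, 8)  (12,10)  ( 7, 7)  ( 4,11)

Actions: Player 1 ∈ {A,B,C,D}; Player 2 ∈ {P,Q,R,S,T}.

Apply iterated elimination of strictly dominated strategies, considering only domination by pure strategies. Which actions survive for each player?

Remaining: P1:{A,C,D} P2:{R,T}

P2 drop P (R beats it: A:9>2 B:12>6 C:5>1 D:10>7)
P2 drop Q (T beats it: A:3>0 B:8>7 C:9>6 D:11>8)
P1 drop B (C beats it: R:8>3 S:9>1 T:9>2)
P2 drop S (R beats it: A:9>8 C:5>0 D:10>7)
P1→{A,C,D} P2→{R,T}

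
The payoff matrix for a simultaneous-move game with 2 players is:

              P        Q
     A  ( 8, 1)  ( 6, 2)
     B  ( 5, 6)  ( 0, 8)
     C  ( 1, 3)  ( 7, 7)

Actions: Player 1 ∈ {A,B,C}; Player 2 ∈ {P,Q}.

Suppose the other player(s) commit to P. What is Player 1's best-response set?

BR_1 = {A}

u_1(A vs P) = 8
u_1(B vs P) = 5
u_1(C vs P) = 1
max payoff 8 at {A}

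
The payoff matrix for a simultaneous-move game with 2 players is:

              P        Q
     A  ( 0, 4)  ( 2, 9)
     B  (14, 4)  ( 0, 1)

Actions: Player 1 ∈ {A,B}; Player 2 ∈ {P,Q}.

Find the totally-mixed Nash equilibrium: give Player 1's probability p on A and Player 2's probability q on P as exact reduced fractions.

(p,q) = (3/8, 1/8)

P1 indiff ⇒ q·0+(1-q)·2 = q·14+(1-q)·0 ⇒ q(-14) = (1-q)(-2) ⇒ q = 1/8
P2 indiff ⇒ p·4+(1-p)·4 = p·9+(1-p)·1 ⇒ p(-5) = (1-p)(-3) ⇒ p = 3/8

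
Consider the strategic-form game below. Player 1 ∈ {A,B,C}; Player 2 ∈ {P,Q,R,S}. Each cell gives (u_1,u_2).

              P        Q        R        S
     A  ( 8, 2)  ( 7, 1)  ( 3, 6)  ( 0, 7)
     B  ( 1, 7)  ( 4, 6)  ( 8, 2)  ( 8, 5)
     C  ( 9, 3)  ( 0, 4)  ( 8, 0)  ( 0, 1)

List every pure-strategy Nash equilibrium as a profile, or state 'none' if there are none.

Equilibria: none

(A,P): not NE [P1→C gives 9>8; P2→S gives 7>2]
(A,Q): not NE [P2→S gives 7>1]
(A,R): not NE [P1→C gives 8>3; P2→S gives 7>6]
(A,S): not NE [P1→B gives 8>0]
(B,P): not NE [P1→C gives 9>1]
(B,Q): not NE [P1→A gives 7>4; P2→P gives 7>6]
(B,R): not NE [P2→P gives 7>2]
(B,S): not NE [P2→P gives 7>5]
(C,P): not NE [P2→Q gives 4>3]
(C,Q): not NE [P1→A gives 7>0]
(C,R): not NE [P2→Q gives 4>0]
(C,S): not NE [P1→B gives 8>0; P2→Q gives 4>1]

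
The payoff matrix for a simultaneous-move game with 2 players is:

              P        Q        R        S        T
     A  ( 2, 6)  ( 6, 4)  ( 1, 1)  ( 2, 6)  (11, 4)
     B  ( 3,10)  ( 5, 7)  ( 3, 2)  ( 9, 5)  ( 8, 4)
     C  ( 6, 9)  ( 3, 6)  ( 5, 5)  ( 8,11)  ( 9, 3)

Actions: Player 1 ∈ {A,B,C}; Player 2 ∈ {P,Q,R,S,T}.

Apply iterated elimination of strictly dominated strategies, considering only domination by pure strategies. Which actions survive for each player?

P2 drop Q (P beats it: A:6>4 B:10>7 C:9>6)
P2 drop R (P beats it: A:6>1 B:10>2 C:9>5)
P2 drop T (P beats it: A:6>4 B:10>4 C:9>3)
P1 drop A (B beats it: P:3>2 S:9>2)
P1→{B,C} P2→{P,S}

IESDS → P1:{B,C} P2:{P,S}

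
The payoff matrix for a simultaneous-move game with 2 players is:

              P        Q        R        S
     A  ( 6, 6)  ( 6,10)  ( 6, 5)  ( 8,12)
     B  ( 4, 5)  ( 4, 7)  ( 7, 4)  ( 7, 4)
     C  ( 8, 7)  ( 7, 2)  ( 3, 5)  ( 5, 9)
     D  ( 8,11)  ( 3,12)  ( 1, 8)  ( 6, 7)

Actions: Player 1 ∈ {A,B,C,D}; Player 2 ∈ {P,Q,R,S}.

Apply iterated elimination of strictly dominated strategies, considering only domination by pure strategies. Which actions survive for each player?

P2 drop R (P beats it: A:6>5 B:5>4 C:7>5 D:11>8)
P1 drop B (A beats it: P:6>4 Q:6>4 S:8>7)
P1→{A,C,D} P2→{P,Q,S}

IESDS → P1:{A,C,D} P2:{P,Q,S}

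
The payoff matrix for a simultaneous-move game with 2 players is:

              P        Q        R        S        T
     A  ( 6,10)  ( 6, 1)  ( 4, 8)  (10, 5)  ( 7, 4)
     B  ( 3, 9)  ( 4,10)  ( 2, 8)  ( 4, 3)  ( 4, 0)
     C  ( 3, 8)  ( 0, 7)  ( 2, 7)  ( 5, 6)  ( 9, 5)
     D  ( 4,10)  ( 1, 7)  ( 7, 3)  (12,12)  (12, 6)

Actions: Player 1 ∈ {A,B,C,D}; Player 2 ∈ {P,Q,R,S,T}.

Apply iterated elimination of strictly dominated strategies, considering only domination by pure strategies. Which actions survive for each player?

P1 drop B (A beats it: P:6>3 Q:6>4 R:4>2 S:10>4 T:7>4)
P1 drop C (D beats it: P:4>3 Q:1>0 R:7>2 S:12>5 T:12>9)
P2 drop Q (P beats it: A:10>1 D:10>7)
P2 drop R (P beats it: A:10>8 D:10>3)
P2 drop T (P beats it: A:10>4 D:10>6)
P1→{A,D} P2→{P,S}

IESDS → P1:{A,D} P2:{P,S}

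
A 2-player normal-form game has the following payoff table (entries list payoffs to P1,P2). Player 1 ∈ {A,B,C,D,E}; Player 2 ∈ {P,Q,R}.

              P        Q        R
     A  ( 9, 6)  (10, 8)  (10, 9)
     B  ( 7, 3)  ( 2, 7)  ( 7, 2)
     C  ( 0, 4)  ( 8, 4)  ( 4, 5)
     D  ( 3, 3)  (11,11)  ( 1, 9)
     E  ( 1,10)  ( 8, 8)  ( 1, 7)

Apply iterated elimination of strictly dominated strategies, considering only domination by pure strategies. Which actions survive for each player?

IESDS → P1:{A,D} P2:{Q,R}

P1 drop B (A beats it: P:9>7 Q:10>2 R:10>7)
P1 drop C (A beats it: P:9>0 Q:10>8 R:10>4)
P1 drop E (A beats it: P:9>1 Q:10>8 R:10>1)
P2 drop P (Q beats it: A:8>6 D:11>3)
P1→{A,D} P2→{Q,R}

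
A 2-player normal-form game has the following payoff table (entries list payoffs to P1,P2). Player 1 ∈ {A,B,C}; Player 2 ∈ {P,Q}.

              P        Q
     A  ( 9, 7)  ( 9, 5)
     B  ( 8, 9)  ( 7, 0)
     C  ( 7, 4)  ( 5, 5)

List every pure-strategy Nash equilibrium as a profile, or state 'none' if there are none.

(A,P): NE
(A,Q): not NE [P2→P gives 7>5]
(B,P): not NE [P1→A gives 9>8]
(B,Q): not NE [P1→A gives 9>7; P2→P gives 9>0]
(C,P): not NE [P1→A gives 9>7; P2→Q gives 5>4]
(C,Q): not NE [P1→A gives 9>5]

PSNE = {(A,P)}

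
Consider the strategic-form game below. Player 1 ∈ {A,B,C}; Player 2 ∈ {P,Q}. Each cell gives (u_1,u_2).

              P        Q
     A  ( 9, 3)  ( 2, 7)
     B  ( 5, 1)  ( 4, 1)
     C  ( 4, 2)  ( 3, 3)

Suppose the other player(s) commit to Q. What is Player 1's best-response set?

u_1(A vs Q) = 2
u_1(B vs Q) = 4
u_1(C vs Q) = 3
max payoff 4 at {B}

argmax u_1 = {B}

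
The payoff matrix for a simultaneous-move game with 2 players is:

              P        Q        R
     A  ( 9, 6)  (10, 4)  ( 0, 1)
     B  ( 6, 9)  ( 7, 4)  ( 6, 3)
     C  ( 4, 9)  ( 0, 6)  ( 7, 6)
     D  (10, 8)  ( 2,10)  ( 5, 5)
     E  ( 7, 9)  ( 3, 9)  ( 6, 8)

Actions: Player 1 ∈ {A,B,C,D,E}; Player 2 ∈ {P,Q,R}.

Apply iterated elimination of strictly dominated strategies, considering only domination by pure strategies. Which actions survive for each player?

Remaining: P1:{A,D} P2:{P,Q}

P2 drop R (P beats it: A:6>1 B:9>3 C:9>6 D:8>5 E:9>8)
P1 drop B (A beats it: P:9>6 Q:10>7)
P1 drop C (A beats it: P:9>4 Q:10>0)
P1 drop E (A beats it: P:9>7 Q:10>3)
P1→{A,D} P2→{P,Q}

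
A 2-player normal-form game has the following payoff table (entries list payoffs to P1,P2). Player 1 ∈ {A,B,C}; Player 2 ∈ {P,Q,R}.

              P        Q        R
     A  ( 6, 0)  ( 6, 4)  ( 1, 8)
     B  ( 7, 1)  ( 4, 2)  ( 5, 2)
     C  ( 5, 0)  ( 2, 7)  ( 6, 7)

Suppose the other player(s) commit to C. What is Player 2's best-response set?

BR_2 = {Q,R}

u_2(P vs C) = 0
u_2(Q vs C) = 7
u_2(R vs C) = 7
max payoff 7 at {Q,R}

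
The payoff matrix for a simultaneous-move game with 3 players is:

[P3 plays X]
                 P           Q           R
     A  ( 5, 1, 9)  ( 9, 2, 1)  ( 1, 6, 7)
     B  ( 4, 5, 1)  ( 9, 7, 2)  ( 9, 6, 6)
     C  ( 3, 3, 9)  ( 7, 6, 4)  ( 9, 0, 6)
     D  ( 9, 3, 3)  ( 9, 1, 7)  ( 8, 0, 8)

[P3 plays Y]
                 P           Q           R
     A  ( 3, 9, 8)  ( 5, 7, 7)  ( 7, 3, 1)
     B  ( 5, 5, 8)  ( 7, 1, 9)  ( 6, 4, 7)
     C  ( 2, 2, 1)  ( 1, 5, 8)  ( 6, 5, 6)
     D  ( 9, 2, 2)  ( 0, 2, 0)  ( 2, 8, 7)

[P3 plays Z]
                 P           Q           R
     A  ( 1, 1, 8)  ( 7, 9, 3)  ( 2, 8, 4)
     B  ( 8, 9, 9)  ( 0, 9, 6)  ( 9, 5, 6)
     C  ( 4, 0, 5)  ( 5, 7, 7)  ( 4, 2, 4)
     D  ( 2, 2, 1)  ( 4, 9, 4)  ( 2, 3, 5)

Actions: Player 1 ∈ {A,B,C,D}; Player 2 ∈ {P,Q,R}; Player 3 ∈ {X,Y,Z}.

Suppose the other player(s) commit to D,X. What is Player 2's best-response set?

BR_2 = {P}

u_2(P vs D,X) = 3
u_2(Q vs D,X) = 1
u_2(R vs D,X) = 0
max payoff 3 at {P}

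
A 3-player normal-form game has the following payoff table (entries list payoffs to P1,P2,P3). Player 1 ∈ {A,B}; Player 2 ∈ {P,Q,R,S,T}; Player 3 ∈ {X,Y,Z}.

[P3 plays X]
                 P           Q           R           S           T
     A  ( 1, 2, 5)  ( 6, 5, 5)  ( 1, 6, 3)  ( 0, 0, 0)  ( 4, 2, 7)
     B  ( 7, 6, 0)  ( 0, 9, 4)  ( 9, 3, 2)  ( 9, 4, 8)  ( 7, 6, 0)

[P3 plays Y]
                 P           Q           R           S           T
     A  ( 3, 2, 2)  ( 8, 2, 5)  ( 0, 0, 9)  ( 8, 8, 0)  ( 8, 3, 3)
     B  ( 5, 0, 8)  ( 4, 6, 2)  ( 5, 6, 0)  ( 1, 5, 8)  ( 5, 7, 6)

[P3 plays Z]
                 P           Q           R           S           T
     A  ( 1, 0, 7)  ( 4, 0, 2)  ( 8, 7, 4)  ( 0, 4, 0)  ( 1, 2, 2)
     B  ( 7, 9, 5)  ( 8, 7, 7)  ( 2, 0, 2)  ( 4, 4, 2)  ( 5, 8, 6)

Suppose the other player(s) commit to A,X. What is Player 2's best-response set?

P2 best: {R}

u_2(P vs A,X) = 2
u_2(Q vs A,X) = 5
u_2(R vs A,X) = 6
u_2(S vs A,X) = 0
u_2(T vs A,X) = 2
max payoff 6 at {R}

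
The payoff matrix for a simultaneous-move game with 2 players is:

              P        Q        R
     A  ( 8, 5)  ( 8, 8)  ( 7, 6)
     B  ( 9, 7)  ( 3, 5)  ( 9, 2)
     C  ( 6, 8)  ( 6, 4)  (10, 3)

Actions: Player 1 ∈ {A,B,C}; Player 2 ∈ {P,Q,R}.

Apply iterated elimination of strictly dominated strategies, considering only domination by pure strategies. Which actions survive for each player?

P2 drop R (Q beats it: A:8>6 B:5>2 C:4>3)
P1 drop C (A beats it: P:8>6 Q:8>6)
P1→{A,B} P2→{P,Q}

IESDS → P1:{A,B} P2:{P,Q}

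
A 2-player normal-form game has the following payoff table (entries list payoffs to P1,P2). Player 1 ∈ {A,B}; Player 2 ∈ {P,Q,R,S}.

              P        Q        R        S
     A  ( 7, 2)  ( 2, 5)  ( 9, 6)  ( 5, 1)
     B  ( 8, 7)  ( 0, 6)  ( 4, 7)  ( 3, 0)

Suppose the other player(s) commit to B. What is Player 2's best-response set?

u_2(P vs B) = 7
u_2(Q vs B) = 6
u_2(R vs B) = 7
u_2(S vs B) = 0
max payoff 7 at {P,R}

BR_2 = {P,R}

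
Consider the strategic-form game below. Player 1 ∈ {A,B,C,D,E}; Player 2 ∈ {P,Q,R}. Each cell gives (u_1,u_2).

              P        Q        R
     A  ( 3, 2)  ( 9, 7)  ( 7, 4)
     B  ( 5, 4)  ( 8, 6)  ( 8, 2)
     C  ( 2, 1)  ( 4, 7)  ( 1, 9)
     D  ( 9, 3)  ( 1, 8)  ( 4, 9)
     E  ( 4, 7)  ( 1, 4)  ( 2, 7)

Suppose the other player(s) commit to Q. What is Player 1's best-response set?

u_1(A vs Q) = 9
u_1(B vs Q) = 8
u_1(C vs Q) = 4
u_1(D vs Q) = 1
u_1(E vs Q) = 1
max payoff 9 at {A}

P1 best: {A}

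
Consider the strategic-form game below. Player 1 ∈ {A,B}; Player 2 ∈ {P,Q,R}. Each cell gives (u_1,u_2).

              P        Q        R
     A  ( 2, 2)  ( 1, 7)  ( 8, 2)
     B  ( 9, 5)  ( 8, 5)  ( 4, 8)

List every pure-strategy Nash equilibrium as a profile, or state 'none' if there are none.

PSNE: ∅

(A,P): not NE [P1→B gives 9>2; P2→Q gives 7>2]
(A,Q): not NE [P1→B gives 8>1]
(A,R): not NE [P2→Q gives 7>2]
(B,P): not NE [P2→R gives 8>5]
(B,Q): not NE [P2→R gives 8>5]
(B,R): not NE [P1→A gives 8>4]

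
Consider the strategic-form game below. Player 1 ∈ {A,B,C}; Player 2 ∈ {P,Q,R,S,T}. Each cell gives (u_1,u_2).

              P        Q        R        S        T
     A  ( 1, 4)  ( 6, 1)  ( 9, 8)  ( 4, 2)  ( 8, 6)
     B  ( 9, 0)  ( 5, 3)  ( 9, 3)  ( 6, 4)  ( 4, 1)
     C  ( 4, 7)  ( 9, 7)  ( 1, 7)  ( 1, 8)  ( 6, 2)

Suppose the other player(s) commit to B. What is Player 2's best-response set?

u_2(P vs B) = 0
u_2(Q vs B) = 3
u_2(R vs B) = 3
u_2(S vs B) = 4
u_2(T vs B) = 1
max payoff 4 at {S}

argmax u_2 = {S}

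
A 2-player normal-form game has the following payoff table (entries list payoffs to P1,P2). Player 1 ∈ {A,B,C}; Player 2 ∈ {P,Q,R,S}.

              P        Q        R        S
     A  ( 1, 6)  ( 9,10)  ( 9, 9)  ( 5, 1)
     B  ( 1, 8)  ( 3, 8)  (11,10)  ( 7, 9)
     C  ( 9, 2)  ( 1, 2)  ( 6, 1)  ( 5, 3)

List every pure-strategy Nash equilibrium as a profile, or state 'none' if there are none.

(A,P): not NE [P1→C gives 9>1; P2→Q gives 10>6]
(A,Q): NE
(A,R): not NE [P1→B gives 11>9; P2→Q gives 10>9]
(A,S): not NE [P1→B gives 7>5; P2→Q gives 10>1]
(B,P): not NE [P1→C gives 9>1; P2→R gives 10>8]
(B,Q): not NE [P1→A gives 9>3; P2→R gives 10>8]
(B,R): NE
(B,S): not NE [P2→R gives 10>9]
(C,P): not NE [P2→S gives 3>2]
(C,Q): not NE [P1→A gives 9>1; P2→S gives 3>2]
(C,R): not NE [P1→B gives 11>6; P2→S gives 3>1]
(C,S): not NE [P1→B gives 7>5]

NE set: (A,Q), (B,R)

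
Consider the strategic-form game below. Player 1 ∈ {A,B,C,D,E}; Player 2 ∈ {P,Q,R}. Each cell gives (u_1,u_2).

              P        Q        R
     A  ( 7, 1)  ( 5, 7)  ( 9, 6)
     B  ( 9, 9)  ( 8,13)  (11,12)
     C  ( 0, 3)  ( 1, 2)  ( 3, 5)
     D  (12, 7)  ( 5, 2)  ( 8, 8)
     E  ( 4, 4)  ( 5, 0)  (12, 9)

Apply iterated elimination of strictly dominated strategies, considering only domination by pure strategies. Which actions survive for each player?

P1 drop A (B beats it: P:9>7 Q:8>5 R:11>9)
P1 drop C (B beats it: P:9>0 Q:8>1 R:11>3)
P2 drop P (R beats it: B:12>9 D:8>7 E:9>4)
P1 drop D (B beats it: Q:8>5 R:11>8)
P1→{B,E} P2→{Q,R}

IESDS → P1:{B,E} P2:{Q,R}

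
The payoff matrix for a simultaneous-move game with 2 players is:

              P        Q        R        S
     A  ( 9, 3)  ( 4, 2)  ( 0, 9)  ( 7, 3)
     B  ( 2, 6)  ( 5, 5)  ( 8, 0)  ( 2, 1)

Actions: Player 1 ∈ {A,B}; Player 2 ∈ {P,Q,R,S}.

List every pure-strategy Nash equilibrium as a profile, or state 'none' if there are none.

(A,P): not NE [P2→R gives 9>3]
(A,Q): not NE [P1→B gives 5>4; P2→R gives 9>2]
(A,R): not NE [P1→B gives 8>0]
(A,S): not NE [P2→R gives 9>3]
(B,P): not NE [P1→A gives 9>2]
(B,Q): not NE [P2→P gives 6>5]
(B,R): not NE [P2→P gives 6>0]
(B,S): not NE [P1→A gives 7>2; P2→P gives 6>1]

No pure NE.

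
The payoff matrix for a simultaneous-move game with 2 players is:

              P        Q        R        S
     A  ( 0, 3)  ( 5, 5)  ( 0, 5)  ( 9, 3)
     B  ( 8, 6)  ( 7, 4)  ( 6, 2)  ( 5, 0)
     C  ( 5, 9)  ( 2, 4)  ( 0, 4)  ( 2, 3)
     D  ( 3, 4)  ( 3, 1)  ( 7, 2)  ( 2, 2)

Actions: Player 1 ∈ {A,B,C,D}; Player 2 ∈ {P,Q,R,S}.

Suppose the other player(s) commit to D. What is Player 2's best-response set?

BR_2 = {P}

u_2(P vs D) = 4
u_2(Q vs D) = 1
u_2(R vs D) = 2
u_2(S vs D) = 2
max payoff 4 at {P}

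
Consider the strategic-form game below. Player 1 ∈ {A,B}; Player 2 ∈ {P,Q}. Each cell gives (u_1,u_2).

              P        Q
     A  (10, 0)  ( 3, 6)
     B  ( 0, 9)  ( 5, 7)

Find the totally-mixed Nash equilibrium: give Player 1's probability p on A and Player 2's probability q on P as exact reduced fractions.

P1 mixes 1/4 on A; P2 mixes 1/6 on P

P1 indiff ⇒ q·10+(1-q)·3 = q·0+(1-q)·5 ⇒ q(10) = (1-q)(2) ⇒ q = 1/6
P2 indiff ⇒ p·0+(1-p)·9 = p·6+(1-p)·7 ⇒ p(-6) = (1-p)(-2) ⇒ p = 1/4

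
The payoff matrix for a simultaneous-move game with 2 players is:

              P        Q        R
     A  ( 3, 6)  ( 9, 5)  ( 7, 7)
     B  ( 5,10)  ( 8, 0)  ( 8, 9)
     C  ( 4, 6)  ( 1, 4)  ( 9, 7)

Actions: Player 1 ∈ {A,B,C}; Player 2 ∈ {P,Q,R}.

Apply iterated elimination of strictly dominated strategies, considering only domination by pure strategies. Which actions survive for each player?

P2 drop Q (P beats it: A:6>5 B:10>0 C:6>4)
P1 drop A (B beats it: P:5>3 R:8>7)
P1→{B,C} P2→{P,R}

IESDS → P1:{B,C} P2:{P,R}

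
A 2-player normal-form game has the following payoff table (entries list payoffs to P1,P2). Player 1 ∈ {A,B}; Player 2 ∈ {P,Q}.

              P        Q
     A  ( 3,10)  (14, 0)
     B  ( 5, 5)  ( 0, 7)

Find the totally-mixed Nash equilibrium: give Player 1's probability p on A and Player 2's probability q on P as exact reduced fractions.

P1 mixes 1/6 on A; P2 mixes 7/8 on P

P1 indiff ⇒ q·3+(1-q)·14 = q·5+(1-q)·0 ⇒ q(-2) = (1-q)(-14) ⇒ q = 7/8
P2 indiff ⇒ p·10+(1-p)·5 = p·0+(1-p)·7 ⇒ p(10) = (1-p)(2) ⇒ p = 1/6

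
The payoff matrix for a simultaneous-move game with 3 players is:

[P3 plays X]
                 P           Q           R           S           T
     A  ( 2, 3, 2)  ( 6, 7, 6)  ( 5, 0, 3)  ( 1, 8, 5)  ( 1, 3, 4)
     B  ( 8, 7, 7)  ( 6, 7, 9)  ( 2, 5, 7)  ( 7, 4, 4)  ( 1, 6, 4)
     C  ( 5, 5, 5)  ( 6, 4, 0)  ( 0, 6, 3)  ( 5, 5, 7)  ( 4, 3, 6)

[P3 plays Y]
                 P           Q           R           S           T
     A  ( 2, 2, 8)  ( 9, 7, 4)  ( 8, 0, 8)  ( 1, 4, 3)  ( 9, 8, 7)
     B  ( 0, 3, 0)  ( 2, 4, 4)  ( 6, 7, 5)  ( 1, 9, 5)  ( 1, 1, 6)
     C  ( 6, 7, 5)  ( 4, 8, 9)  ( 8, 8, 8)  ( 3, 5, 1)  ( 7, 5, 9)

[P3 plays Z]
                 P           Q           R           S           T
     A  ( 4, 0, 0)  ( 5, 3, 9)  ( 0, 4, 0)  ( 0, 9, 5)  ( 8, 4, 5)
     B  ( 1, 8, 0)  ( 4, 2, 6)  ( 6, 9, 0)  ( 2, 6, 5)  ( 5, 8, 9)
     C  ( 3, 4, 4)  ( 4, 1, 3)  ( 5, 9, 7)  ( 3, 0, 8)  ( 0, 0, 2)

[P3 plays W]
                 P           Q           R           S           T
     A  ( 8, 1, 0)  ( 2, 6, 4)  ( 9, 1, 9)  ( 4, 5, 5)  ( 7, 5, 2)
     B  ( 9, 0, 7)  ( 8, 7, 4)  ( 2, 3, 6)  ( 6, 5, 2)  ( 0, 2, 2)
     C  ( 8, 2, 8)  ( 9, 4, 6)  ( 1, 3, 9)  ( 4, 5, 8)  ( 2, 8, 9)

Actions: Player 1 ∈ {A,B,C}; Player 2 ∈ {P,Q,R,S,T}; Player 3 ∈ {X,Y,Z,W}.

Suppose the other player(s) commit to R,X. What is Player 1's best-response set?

u_1(A vs R,X) = 5
u_1(B vs R,X) = 2
u_1(C vs R,X) = 0
max payoff 5 at {A}

argmax u_1 = {A}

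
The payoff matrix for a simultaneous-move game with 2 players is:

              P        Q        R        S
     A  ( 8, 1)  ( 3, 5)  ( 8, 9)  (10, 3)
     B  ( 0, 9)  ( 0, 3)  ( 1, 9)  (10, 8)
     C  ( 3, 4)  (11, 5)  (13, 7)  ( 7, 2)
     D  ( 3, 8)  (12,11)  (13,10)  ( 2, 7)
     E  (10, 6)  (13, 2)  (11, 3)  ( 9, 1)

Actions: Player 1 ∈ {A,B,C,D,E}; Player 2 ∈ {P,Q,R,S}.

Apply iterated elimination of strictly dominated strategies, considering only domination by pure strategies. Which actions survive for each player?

P2 drop S (R beats it: A:9>3 B:9>8 C:7>2 D:10>7 E:3>1)
P1 drop A (E beats it: P:10>8 Q:13>3 R:11>8)
P1 drop B (C beats it: P:3>0 Q:11>0 R:13>1)
P1→{C,D,E} P2→{P,Q,R}

Survivors P1:{C,D,E} P2:{P,Q,R}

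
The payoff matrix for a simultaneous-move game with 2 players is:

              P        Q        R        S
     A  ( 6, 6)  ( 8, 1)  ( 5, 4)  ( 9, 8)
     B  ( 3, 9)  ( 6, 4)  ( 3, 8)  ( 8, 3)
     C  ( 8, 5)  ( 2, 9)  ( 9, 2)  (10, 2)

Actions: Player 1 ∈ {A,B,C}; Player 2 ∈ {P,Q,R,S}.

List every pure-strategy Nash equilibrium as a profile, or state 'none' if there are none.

(A,P): not NE [P1→C gives 8>6; P2→S gives 8>6]
(A,Q): not NE [P2→S gives 8>1]
(A,R): not NE [P1→C gives 9>5; P2→S gives 8>4]
(A,S): not NE [P1→C gives 10>9]
(B,P): not NE [P1→C gives 8>3]
(B,Q): not NE [P1→A gives 8>6; P2→P gives 9>4]
(B,R): not NE [P1→C gives 9>3; P2→P gives 9>8]
(B,S): not NE [P1→C gives 10>8; P2→P gives 9>3]
(C,P): not NE [P2→Q gives 9>5]
(C,Q): not NE [P1→A gives 8>2]
(C,R): not NE [P2→Q gives 9>2]
(C,S): not NE [P2→Q gives 9>2]

Equilibria: none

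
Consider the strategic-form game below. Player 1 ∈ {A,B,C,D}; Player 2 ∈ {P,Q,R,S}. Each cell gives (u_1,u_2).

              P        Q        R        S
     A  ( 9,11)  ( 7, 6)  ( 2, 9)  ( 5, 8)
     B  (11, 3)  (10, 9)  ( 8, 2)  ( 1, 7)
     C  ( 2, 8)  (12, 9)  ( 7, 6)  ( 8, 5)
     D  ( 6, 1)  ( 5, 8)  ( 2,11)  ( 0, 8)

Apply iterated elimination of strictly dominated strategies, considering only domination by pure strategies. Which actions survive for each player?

P1 drop D (B beats it: P:11>6 Q:10>5 R:8>2 S:1>0)
P2 drop R (P beats it: A:11>9 B:3>2 C:8>6)
P1→{A,B,C} P2→{P,Q,S}

IESDS → P1:{A,B,C} P2:{P,Q,S}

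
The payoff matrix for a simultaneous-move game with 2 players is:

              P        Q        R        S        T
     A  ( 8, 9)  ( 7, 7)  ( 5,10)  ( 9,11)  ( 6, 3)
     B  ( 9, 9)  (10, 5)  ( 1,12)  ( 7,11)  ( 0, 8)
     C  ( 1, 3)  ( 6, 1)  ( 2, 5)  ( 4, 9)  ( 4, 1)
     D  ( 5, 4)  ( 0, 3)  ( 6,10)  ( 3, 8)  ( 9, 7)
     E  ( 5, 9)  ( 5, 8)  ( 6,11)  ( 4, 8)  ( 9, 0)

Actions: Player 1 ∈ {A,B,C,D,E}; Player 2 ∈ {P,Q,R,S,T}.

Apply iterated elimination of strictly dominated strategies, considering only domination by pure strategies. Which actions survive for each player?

IESDS → P1:{A,D,E} P2:{R,S}

P1 drop C (A beats it: P:8>1 Q:7>6 R:5>2 S:9>4 T:6>4)
P2 drop P (R beats it: A:10>9 B:12>9 D:10>4 E:11>9)
P2 drop Q (R beats it: A:10>7 B:12>5 D:10>3 E:11>8)
P1 drop B (A beats it: R:5>1 S:9>7 T:6>0)
P2 drop T (R beats it: A:10>3 D:10>7 E:11>0)
P1→{A,D,E} P2→{R,S}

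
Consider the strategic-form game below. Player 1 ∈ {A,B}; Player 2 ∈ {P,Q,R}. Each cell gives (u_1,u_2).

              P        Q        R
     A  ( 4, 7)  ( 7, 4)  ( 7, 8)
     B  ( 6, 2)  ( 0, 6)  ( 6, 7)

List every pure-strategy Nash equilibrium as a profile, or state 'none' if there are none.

Nash profiles: (A,R)

(A,P): not NE [P1→B gives 6>4; P2→R gives 8>7]
(A,Q): not NE [P2→R gives 8>4]
(A,R): NE
(B,P): not NE [P2→R gives 7>2]
(B,Q): not NE [P1→A gives 7>0; P2→R gives 7>6]
(B,R): not NE [P1→A gives 7>6]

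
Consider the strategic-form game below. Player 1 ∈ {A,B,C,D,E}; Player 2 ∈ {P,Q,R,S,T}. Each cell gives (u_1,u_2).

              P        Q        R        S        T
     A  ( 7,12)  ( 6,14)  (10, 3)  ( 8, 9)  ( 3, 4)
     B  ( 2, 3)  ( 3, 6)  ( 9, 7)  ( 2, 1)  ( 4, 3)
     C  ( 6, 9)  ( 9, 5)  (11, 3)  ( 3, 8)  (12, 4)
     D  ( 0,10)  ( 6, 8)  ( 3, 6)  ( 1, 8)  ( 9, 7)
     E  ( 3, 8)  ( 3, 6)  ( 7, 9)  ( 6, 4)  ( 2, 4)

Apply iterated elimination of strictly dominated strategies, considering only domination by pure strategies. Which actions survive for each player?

IESDS → P1:{A,C} P2:{P,Q}

P1 drop B (C beats it: P:6>2 Q:9>3 R:11>9 S:3>2 T:12>4)
P1 drop D (C beats it: P:6>0 Q:9>6 R:11>3 S:3>1 T:12>9)
P1 drop E (A beats it: P:7>3 Q:6>3 R:10>7 S:8>6 T:3>2)
P2 drop R (P beats it: A:12>3 C:9>3)
P2 drop S (P beats it: A:12>9 C:9>8)
P2 drop T (P beats it: A:12>4 C:9>4)
P1→{A,C} P2→{P,Q}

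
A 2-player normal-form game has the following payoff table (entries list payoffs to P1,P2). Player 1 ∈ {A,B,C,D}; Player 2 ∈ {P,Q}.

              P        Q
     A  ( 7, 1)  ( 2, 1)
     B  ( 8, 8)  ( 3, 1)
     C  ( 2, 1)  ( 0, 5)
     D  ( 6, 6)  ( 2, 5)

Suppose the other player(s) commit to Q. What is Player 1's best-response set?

P1 best: {B}

u_1(A vs Q) = 2
u_1(B vs Q) = 3
u_1(C vs Q) = 0
u_1(D vs Q) = 2
max payoff 3 at {B}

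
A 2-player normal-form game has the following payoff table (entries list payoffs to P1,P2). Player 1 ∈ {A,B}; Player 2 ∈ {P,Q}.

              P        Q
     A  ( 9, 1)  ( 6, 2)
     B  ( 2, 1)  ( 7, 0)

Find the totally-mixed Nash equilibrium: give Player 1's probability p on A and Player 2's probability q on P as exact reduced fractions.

P1 mixes 1/2 on A; P2 mixes 1/8 on P

P1 indiff ⇒ q·9+(1-q)·6 = q·2+(1-q)·7 ⇒ q(7) = (1-q)(1) ⇒ q = 1/8
P2 indiff ⇒ p·1+(1-p)·1 = p·2+(1-p)·0 ⇒ p(-1) = (1-p)(-1) ⇒ p = 1/2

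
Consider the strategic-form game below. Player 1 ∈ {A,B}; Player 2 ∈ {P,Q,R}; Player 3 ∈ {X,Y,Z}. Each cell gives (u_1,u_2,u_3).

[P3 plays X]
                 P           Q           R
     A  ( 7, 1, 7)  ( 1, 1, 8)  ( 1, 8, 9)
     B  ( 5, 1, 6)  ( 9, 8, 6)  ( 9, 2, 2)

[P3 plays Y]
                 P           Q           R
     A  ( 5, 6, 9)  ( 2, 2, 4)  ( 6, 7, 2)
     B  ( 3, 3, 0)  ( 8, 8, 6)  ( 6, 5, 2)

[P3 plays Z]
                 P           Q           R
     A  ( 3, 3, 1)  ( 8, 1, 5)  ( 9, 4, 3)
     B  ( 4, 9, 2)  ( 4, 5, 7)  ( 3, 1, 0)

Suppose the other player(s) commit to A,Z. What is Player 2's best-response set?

u_2(P vs A,Z) = 3
u_2(Q vs A,Z) = 1
u_2(R vs A,Z) = 4
max payoff 4 at {R}

BR_2 = {R}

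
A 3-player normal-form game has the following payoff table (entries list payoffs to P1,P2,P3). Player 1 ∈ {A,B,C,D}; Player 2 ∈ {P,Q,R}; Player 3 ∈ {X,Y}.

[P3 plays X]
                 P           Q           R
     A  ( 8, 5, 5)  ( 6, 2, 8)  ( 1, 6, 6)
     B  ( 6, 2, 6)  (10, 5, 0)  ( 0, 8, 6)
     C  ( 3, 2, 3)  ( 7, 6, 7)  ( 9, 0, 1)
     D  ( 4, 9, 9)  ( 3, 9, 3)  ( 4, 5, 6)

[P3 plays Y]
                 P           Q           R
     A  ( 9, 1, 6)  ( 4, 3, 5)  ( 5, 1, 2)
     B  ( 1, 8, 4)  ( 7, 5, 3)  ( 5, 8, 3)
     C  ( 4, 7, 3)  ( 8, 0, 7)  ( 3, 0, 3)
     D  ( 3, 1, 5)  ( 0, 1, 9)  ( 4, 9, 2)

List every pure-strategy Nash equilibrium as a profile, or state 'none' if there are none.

(A,P,X): not NE [P2→R gives 6>5; P3→Y gives 6>5]
(A,P,Y): not NE [P2→Q gives 3>1]
(A,Q,X): not NE [P1→B gives 10>6; P2→R gives 6>2]
(A,Q,Y): not NE [P1→C gives 8>4; P3→X gives 8>5]
(A,R,X): not NE [P1→C gives 9>1]
(A,R,Y): not NE [P2→Q gives 3>1; P3→X gives 6>2]
(B,P,X): not NE [P1→A gives 8>6; P2→R gives 8>2]
(B,P,Y): not NE [P1→A gives 9>1; P3→X gives 6>4]
(B,Q,X): not NE [P2→R gives 8>5; P3→Y gives 3>0]
(B,Q,Y): not NE [P1→C gives 8>7; P2→R gives 8>5]
(B,R,X): not NE [P1→C gives 9>0]
(B,R,Y): not NE [P3→X gives 6>3]
(C,P,X): not NE [P1→A gives 8>3; P2→Q gives 6>2]
(C,P,Y): not NE [P1→A gives 9>4]
(C,Q,X): not NE [P1→B gives 10>7]
(C,Q,Y): not NE [P2→P gives 7>0]
(C,R,X): not NE [P2→Q gives 6>0; P3→Y gives 3>1]
(C,R,Y): not NE [P1→B gives 5>3; P2→P gives 7>0]
(D,P,X): not NE [P1→A gives 8>4]
(D,P,Y): not NE [P1→A gives 9>3; P2→R gives 9>1; P3→X gives 9>5]
(D,Q,X): not NE [P1→B gives 10>3; P3→Y gives 9>3]
(D,Q,Y): not NE [P1→C gives 8>0; P2→R gives 9>1]
(D,R,X): not NE [P1→C gives 9>4; P2→Q gives 9>5]
(D,R,Y): not NE [P1→B gives 5>4; P3→X gives 6>2]

No pure NE.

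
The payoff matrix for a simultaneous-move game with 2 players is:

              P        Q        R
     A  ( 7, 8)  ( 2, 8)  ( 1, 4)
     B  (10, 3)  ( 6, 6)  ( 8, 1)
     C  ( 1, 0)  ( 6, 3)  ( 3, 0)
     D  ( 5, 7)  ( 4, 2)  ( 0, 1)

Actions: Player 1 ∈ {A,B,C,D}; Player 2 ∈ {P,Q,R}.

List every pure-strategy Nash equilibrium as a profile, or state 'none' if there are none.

PSNE = {(B,Q), (C,Q)}

(A,P): not NE [P1→B gives 10>7]
(A,Q): not NE [P1→C gives 6>2]
(A,R): not NE [P1→B gives 8>1; P2→Q gives 8>4]
(B,P): not NE [P2→Q gives 6>3]
(B,Q): NE
(B,R): not NE [P2→Q gives 6>1]
(C,P): not NE [P1→B gives 10>1; P2→Q gives 3>0]
(C,Q): NE
(C,R): not NE [P1→B gives 8>3; P2→Q gives 3>0]
(D,P): not NE [P1→B gives 10>5]
(D,Q): not NE [P1→C gives 6>4; P2→P gives 7>2]
(D,R): not NE [P1→B gives 8>0; P2→P gives 7>1]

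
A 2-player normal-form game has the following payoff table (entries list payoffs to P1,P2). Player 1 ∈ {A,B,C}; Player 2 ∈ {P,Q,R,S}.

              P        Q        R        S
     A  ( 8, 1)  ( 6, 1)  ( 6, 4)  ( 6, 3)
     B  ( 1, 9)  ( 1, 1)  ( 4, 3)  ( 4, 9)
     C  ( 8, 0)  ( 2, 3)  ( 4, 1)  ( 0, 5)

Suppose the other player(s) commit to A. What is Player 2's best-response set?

BR_2 = {R}

u_2(P vs A) = 1
u_2(Q vs A) = 1
u_2(R vs A) = 4
u_2(S vs A) = 3
max payoff 4 at {R}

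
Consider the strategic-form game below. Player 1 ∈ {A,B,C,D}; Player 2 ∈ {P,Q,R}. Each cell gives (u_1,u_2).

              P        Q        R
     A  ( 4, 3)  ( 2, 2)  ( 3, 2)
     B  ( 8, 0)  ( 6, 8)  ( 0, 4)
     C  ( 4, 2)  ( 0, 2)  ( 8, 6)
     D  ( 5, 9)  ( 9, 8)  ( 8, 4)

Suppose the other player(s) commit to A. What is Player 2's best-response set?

argmax u_2 = {P}

u_2(P vs A) = 3
u_2(Q vs A) = 2
u_2(R vs A) = 2
max payoff 3 at {P}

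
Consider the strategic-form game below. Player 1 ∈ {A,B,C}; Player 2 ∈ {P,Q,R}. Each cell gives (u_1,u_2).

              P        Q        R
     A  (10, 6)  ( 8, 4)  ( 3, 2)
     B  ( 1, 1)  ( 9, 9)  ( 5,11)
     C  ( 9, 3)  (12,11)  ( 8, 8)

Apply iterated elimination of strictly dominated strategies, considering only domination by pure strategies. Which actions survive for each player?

P1 drop B (C beats it: P:9>1 Q:12>9 R:8>5)
P2 drop R (Q beats it: A:4>2 C:11>8)
P1→{A,C} P2→{P,Q}

Remaining: P1:{A,C} P2:{P,Q}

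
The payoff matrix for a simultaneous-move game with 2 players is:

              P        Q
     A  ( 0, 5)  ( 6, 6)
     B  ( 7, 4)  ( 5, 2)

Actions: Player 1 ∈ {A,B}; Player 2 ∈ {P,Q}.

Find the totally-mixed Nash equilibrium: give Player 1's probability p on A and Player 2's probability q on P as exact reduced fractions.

P1 indiff ⇒ q·0+(1-q)·6 = q·7+(1-q)·5 ⇒ q(-7) = (1-q)(-1) ⇒ q = 1/8
P2 indiff ⇒ p·5+(1-p)·4 = p·6+(1-p)·2 ⇒ p(-1) = (1-p)(-2) ⇒ p = 2/3

(p,q) = (2/3, 1/8)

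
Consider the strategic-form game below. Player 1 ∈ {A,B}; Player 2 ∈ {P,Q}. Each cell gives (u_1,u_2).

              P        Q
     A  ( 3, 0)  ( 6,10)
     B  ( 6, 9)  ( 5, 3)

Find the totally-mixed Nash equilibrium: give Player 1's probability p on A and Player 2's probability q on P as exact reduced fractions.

P1 mixes 3/8 on A; P2 mixes 1/4 on P

P1 indiff ⇒ q·3+(1-q)·6 = q·6+(1-q)·5 ⇒ q(-3) = (1-q)(-1) ⇒ q = 1/4
P2 indiff ⇒ p·0+(1-p)·9 = p·10+(1-p)·3 ⇒ p(-10) = (1-p)(-6) ⇒ p = 3/8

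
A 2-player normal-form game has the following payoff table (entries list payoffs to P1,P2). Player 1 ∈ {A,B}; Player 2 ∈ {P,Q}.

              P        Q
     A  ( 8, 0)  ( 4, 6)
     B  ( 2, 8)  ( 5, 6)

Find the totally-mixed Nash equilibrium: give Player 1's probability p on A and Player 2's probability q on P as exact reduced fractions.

P1 indiff ⇒ q·8+(1-q)·4 = q·2+(1-q)·5 ⇒ q(6) = (1-q)(1) ⇒ q = 1/7
P2 indiff ⇒ p·0+(1-p)·8 = p·6+(1-p)·6 ⇒ p(-6) = (1-p)(-2) ⇒ p = 1/4

p=1/4, q=1/7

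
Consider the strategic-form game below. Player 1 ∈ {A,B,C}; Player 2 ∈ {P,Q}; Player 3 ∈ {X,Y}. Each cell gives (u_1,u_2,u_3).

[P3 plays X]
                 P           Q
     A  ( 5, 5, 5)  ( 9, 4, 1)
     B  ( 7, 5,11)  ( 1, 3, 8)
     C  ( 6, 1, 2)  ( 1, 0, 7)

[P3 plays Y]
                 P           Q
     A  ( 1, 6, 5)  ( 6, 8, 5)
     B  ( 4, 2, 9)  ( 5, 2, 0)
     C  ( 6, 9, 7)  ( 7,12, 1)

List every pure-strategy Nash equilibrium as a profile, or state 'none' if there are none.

(A,P,X): not NE [P1→B gives 7>5]
(A,P,Y): not NE [P1→C gives 6>1; P2→Q gives 8>6]
(A,Q,X): not NE [P2→P gives 5>4; P3→Y gives 5>1]
(A,Q,Y): not NE [P1→C gives 7>6]
(B,P,X): NE
(B,P,Y): not NE [P1→C gives 6>4; P3→X gives 11>9]
(B,Q,X): not NE [P1→A gives 9>1; P2→P gives 5>3]
(B,Q,Y): not NE [P1→C gives 7>5; P3→X gives 8>0]
(C,P,X): not NE [P1→B gives 7>6; P3→Y gives 7>2]
(C,P,Y): not NE [P2→Q gives 12>9]
(C,Q,X): not NE [P1→A gives 9>1; P2→P gives 1>0]
(C,Q,Y): not NE [P3→X gives 7>1]

PSNE = {(B,P,X)}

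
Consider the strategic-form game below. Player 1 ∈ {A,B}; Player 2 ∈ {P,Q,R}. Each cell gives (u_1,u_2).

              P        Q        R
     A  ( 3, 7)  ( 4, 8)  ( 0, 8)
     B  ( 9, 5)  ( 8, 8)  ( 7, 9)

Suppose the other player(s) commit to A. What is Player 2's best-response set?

P2 best: {Q,R}

u_2(P vs A) = 7
u_2(Q vs A) = 8
u_2(R vs A) = 8
max payoff 8 at {Q,R}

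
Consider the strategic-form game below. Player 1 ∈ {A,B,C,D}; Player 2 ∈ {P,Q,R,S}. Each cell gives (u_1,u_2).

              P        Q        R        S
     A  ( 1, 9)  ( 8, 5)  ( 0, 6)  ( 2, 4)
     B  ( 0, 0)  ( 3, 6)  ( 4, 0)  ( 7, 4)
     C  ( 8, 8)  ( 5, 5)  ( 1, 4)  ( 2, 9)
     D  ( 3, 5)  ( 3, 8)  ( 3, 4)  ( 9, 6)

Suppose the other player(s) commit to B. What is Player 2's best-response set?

BR_2 = {Q}

u_2(P vs B) = 0
u_2(Q vs B) = 6
u_2(R vs B) = 0
u_2(S vs B) = 4
max payoff 6 at {Q}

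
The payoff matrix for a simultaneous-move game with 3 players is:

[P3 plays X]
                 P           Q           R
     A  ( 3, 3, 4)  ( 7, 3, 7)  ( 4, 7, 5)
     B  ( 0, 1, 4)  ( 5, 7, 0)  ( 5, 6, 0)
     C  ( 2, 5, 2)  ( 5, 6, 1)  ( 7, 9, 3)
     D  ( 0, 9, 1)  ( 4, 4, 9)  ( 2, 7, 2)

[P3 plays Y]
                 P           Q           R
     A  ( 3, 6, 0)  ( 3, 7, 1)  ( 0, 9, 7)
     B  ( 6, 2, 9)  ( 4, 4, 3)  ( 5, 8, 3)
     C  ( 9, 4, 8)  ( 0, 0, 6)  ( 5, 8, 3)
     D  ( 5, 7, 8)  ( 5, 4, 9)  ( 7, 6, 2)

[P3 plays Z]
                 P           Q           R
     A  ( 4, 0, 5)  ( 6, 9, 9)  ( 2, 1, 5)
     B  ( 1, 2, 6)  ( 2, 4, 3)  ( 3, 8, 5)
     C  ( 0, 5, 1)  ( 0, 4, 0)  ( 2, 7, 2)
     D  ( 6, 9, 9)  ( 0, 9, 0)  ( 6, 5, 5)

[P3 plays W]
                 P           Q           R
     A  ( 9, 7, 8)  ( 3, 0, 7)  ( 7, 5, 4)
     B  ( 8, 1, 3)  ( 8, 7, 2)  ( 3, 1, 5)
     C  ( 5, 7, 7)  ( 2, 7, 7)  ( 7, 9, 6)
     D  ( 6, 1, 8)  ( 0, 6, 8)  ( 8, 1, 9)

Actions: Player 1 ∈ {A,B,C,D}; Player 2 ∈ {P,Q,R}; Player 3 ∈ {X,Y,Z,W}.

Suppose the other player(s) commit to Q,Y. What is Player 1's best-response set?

P1 best: {D}

u_1(A vs Q,Y) = 3
u_1(B vs Q,Y) = 4
u_1(C vs Q,Y) = 0
u_1(D vs Q,Y) = 5
max payoff 5 at {D}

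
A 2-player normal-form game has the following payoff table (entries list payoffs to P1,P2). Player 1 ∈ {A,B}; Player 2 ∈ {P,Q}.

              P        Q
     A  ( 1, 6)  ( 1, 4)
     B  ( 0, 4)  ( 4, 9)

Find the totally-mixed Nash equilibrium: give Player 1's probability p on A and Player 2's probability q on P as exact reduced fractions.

(p,q) = (5/7, 3/4)

P1 indiff ⇒ q·1+(1-q)·1 = q·0+(1-q)·4 ⇒ q(1) = (1-q)(3) ⇒ q = 3/4
P2 indiff ⇒ p·6+(1-p)·4 = p·4+(1-p)·9 ⇒ p(2) = (1-p)(5) ⇒ p = 5/7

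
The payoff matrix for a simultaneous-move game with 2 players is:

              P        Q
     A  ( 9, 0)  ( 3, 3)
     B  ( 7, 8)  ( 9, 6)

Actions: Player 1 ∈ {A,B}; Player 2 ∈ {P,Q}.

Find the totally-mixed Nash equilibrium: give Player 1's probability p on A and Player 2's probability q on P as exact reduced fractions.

(p,q) = (2/5, 3/4)

P1 indiff ⇒ q·9+(1-q)·3 = q·7+(1-q)·9 ⇒ q(2) = (1-q)(6) ⇒ q = 3/4
P2 indiff ⇒ p·0+(1-p)·8 = p·3+(1-p)·6 ⇒ p(-3) = (1-p)(-2) ⇒ p = 2/5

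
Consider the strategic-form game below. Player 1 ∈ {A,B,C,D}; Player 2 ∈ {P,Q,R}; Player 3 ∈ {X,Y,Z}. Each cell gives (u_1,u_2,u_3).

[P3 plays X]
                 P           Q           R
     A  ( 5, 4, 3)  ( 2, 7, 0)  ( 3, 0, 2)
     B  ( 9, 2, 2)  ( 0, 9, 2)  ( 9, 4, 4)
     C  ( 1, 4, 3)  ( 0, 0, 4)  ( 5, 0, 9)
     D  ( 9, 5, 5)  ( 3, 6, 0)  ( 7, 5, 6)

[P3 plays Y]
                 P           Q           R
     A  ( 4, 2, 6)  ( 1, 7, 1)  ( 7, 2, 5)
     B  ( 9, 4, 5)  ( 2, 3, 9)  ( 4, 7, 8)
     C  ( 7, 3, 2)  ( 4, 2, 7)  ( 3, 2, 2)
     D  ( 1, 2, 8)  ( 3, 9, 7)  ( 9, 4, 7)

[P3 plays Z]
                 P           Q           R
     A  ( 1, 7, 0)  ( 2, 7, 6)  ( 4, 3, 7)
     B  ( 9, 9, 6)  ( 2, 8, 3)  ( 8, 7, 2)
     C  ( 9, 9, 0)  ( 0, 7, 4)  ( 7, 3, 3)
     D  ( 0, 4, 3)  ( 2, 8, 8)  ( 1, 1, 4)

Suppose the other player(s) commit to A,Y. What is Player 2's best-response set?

u_2(P vs A,Y) = 2
u_2(Q vs A,Y) = 7
u_2(R vs A,Y) = 2
max payoff 7 at {Q}

BR_2 = {Q}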